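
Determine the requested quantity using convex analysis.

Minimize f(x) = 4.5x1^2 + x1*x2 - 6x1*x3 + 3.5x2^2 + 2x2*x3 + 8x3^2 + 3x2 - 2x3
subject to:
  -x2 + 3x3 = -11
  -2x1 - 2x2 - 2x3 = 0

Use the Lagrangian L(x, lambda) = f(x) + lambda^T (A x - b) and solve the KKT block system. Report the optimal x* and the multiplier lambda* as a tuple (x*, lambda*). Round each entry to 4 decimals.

Form the Lagrangian:
  L(x, lambda) = (1/2) x^T Q x + c^T x + lambda^T (A x - b)
Stationarity (grad_x L = 0): Q x + c + A^T lambda = 0.
Primal feasibility: A x = b.

This gives the KKT block system:
  [ Q   A^T ] [ x     ]   [-c ]
  [ A    0  ] [ lambda ] = [ b ]

Solving the linear system:
  x*      = (-1.0386, 3.529, -2.4903)
  lambda* = (12.5598, 4.5618)
  f(x*)   = 76.8629

x* = (-1.0386, 3.529, -2.4903), lambda* = (12.5598, 4.5618)


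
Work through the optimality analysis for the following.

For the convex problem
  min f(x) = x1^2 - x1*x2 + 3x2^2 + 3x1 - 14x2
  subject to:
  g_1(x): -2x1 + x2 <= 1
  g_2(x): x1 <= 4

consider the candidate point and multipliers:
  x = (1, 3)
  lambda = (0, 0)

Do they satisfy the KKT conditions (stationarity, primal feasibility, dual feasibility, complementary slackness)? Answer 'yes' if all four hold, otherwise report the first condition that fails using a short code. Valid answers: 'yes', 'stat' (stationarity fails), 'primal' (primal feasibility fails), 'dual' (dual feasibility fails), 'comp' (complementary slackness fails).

Gradient of f: grad f(x) = Q x + c = (2, 3)
Constraint values g_i(x) = a_i^T x - b_i:
  g_1((1, 3)) = 0
  g_2((1, 3)) = -3
Stationarity residual: grad f(x) + sum_i lambda_i a_i = (2, 3)
  -> stationarity FAILS
Primal feasibility (all g_i <= 0): OK
Dual feasibility (all lambda_i >= 0): OK
Complementary slackness (lambda_i * g_i(x) = 0 for all i): OK

Verdict: the first failing condition is stationarity -> stat.

stat


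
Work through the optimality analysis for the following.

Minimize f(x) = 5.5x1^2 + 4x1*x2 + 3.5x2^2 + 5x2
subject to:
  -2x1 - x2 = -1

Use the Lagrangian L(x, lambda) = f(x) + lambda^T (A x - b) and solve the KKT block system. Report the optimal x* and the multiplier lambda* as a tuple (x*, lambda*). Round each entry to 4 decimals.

Form the Lagrangian:
  L(x, lambda) = (1/2) x^T Q x + c^T x + lambda^T (A x - b)
Stationarity (grad_x L = 0): Q x + c + A^T lambda = 0.
Primal feasibility: A x = b.

This gives the KKT block system:
  [ Q   A^T ] [ x     ]   [-c ]
  [ A    0  ] [ lambda ] = [ b ]

Solving the linear system:
  x*      = (0.8696, -0.7391)
  lambda* = (3.3043)
  f(x*)   = -0.1957

x* = (0.8696, -0.7391), lambda* = (3.3043)


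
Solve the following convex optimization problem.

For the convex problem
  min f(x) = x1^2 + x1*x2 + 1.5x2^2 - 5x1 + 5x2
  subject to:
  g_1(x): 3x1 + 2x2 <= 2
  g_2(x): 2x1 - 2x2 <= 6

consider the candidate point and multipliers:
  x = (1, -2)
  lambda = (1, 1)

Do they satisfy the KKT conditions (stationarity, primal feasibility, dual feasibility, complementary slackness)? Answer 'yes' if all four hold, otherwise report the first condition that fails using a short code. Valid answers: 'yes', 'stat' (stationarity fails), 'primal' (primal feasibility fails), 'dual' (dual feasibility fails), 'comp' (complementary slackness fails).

Gradient of f: grad f(x) = Q x + c = (-5, 0)
Constraint values g_i(x) = a_i^T x - b_i:
  g_1((1, -2)) = -3
  g_2((1, -2)) = 0
Stationarity residual: grad f(x) + sum_i lambda_i a_i = (0, 0)
  -> stationarity OK
Primal feasibility (all g_i <= 0): OK
Dual feasibility (all lambda_i >= 0): OK
Complementary slackness (lambda_i * g_i(x) = 0 for all i): FAILS

Verdict: the first failing condition is complementary_slackness -> comp.

comp


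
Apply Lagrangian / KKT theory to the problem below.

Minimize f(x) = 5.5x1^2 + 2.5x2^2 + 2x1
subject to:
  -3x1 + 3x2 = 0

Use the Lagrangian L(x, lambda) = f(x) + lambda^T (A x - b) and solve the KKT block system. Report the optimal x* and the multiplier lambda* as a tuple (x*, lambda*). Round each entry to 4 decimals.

Form the Lagrangian:
  L(x, lambda) = (1/2) x^T Q x + c^T x + lambda^T (A x - b)
Stationarity (grad_x L = 0): Q x + c + A^T lambda = 0.
Primal feasibility: A x = b.

This gives the KKT block system:
  [ Q   A^T ] [ x     ]   [-c ]
  [ A    0  ] [ lambda ] = [ b ]

Solving the linear system:
  x*      = (-0.125, -0.125)
  lambda* = (0.2083)
  f(x*)   = -0.125

x* = (-0.125, -0.125), lambda* = (0.2083)


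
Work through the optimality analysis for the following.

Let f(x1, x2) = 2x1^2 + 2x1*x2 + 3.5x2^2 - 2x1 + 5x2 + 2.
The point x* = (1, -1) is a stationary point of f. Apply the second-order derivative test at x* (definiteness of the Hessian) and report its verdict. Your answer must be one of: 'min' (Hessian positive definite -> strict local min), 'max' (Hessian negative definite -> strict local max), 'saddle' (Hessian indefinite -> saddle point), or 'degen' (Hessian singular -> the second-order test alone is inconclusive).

Compute the Hessian H = grad^2 f:
  H = [[4, 2], [2, 7]]
Verify stationarity: grad f(x*) = H x* + g = (0, 0).
Eigenvalues of H: 3, 8.
Both eigenvalues > 0, so H is positive definite -> x* is a strict local min.

min


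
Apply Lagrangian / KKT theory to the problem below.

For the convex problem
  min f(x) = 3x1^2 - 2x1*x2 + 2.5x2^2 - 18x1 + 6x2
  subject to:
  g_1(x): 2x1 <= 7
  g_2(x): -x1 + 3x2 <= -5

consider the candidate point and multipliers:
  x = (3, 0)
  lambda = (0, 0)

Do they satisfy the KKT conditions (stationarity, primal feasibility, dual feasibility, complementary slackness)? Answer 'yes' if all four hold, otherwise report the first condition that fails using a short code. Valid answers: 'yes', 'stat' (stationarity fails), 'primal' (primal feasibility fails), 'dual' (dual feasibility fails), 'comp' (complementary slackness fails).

Gradient of f: grad f(x) = Q x + c = (0, 0)
Constraint values g_i(x) = a_i^T x - b_i:
  g_1((3, 0)) = -1
  g_2((3, 0)) = 2
Stationarity residual: grad f(x) + sum_i lambda_i a_i = (0, 0)
  -> stationarity OK
Primal feasibility (all g_i <= 0): FAILS
Dual feasibility (all lambda_i >= 0): OK
Complementary slackness (lambda_i * g_i(x) = 0 for all i): OK

Verdict: the first failing condition is primal_feasibility -> primal.

primal


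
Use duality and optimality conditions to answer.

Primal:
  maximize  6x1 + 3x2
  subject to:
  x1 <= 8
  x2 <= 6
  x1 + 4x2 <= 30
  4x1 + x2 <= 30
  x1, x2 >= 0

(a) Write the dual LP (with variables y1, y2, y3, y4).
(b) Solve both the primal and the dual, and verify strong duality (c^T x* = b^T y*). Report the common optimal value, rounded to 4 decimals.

The standard primal-dual pair for 'max c^T x s.t. A x <= b, x >= 0' is:
  Dual:  min b^T y  s.t.  A^T y >= c,  y >= 0.

So the dual LP is:
  minimize  8y1 + 6y2 + 30y3 + 30y4
  subject to:
    y1 + y3 + 4y4 >= 6
    y2 + 4y3 + y4 >= 3
    y1, y2, y3, y4 >= 0

Solving the primal: x* = (6, 6).
  primal value c^T x* = 54.
Solving the dual: y* = (0, 1.5, 0, 1.5).
  dual value b^T y* = 54.
Strong duality: c^T x* = b^T y*. Confirmed.

54


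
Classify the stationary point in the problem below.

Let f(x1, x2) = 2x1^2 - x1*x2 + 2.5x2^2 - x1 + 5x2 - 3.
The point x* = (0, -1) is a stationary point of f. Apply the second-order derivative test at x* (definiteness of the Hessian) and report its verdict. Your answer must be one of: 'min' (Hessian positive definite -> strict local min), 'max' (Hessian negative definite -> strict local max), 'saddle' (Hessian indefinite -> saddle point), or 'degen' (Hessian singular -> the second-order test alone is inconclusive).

Compute the Hessian H = grad^2 f:
  H = [[4, -1], [-1, 5]]
Verify stationarity: grad f(x*) = H x* + g = (0, 0).
Eigenvalues of H: 3.382, 5.618.
Both eigenvalues > 0, so H is positive definite -> x* is a strict local min.

min


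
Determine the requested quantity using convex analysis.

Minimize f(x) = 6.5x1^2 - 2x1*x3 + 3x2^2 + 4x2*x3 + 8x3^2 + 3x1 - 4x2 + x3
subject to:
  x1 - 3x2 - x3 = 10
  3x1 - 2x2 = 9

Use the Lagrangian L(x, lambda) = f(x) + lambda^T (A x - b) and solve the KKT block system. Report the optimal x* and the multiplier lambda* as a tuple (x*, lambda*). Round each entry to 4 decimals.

Form the Lagrangian:
  L(x, lambda) = (1/2) x^T Q x + c^T x + lambda^T (A x - b)
Stationarity (grad_x L = 0): Q x + c + A^T lambda = 0.
Primal feasibility: A x = b.

This gives the KKT block system:
  [ Q   A^T ] [ x     ]   [-c ]
  [ A    0  ] [ lambda ] = [ b ]

Solving the linear system:
  x*      = (0.8535, -3.2198, 0.5129)
  lambda* = (-5.3805, -2.563)
  f(x*)   = 46.412

x* = (0.8535, -3.2198, 0.5129), lambda* = (-5.3805, -2.563)


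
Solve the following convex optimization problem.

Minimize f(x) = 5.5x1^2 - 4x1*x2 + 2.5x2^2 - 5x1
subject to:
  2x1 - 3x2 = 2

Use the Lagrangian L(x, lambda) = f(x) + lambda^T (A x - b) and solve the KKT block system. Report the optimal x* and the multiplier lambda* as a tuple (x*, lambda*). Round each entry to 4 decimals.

Form the Lagrangian:
  L(x, lambda) = (1/2) x^T Q x + c^T x + lambda^T (A x - b)
Stationarity (grad_x L = 0): Q x + c + A^T lambda = 0.
Primal feasibility: A x = b.

This gives the KKT block system:
  [ Q   A^T ] [ x     ]   [-c ]
  [ A    0  ] [ lambda ] = [ b ]

Solving the linear system:
  x*      = (0.5775, -0.2817)
  lambda* = (-1.2394)
  f(x*)   = -0.2042

x* = (0.5775, -0.2817), lambda* = (-1.2394)


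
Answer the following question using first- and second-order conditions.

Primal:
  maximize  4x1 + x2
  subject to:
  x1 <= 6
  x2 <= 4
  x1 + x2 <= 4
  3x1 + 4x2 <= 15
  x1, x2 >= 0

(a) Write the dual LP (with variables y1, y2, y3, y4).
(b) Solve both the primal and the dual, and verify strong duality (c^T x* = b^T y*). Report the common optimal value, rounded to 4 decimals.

The standard primal-dual pair for 'max c^T x s.t. A x <= b, x >= 0' is:
  Dual:  min b^T y  s.t.  A^T y >= c,  y >= 0.

So the dual LP is:
  minimize  6y1 + 4y2 + 4y3 + 15y4
  subject to:
    y1 + y3 + 3y4 >= 4
    y2 + y3 + 4y4 >= 1
    y1, y2, y3, y4 >= 0

Solving the primal: x* = (4, 0).
  primal value c^T x* = 16.
Solving the dual: y* = (0, 0, 4, 0).
  dual value b^T y* = 16.
Strong duality: c^T x* = b^T y*. Confirmed.

16


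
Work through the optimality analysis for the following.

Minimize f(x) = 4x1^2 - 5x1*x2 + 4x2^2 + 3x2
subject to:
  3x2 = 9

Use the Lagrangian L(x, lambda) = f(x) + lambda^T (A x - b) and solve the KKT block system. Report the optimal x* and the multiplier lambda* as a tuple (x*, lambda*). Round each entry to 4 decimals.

Form the Lagrangian:
  L(x, lambda) = (1/2) x^T Q x + c^T x + lambda^T (A x - b)
Stationarity (grad_x L = 0): Q x + c + A^T lambda = 0.
Primal feasibility: A x = b.

This gives the KKT block system:
  [ Q   A^T ] [ x     ]   [-c ]
  [ A    0  ] [ lambda ] = [ b ]

Solving the linear system:
  x*      = (1.875, 3)
  lambda* = (-5.875)
  f(x*)   = 30.9375

x* = (1.875, 3), lambda* = (-5.875)


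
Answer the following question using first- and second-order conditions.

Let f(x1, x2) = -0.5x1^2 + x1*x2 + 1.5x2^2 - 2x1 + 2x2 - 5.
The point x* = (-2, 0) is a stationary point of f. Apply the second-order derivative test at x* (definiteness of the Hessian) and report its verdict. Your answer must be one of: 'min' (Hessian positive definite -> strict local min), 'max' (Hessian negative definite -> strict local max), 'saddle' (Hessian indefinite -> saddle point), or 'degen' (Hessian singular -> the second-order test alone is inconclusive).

Compute the Hessian H = grad^2 f:
  H = [[-1, 1], [1, 3]]
Verify stationarity: grad f(x*) = H x* + g = (0, 0).
Eigenvalues of H: -1.2361, 3.2361.
Eigenvalues have mixed signs, so H is indefinite -> x* is a saddle point.

saddle


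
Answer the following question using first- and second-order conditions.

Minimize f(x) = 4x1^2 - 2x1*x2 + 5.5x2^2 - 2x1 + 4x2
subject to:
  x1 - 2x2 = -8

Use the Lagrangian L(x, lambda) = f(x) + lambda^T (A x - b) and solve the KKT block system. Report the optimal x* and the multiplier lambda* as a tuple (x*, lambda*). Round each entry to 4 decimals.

Form the Lagrangian:
  L(x, lambda) = (1/2) x^T Q x + c^T x + lambda^T (A x - b)
Stationarity (grad_x L = 0): Q x + c + A^T lambda = 0.
Primal feasibility: A x = b.

This gives the KKT block system:
  [ Q   A^T ] [ x     ]   [-c ]
  [ A    0  ] [ lambda ] = [ b ]

Solving the linear system:
  x*      = (-1.6, 3.2)
  lambda* = (21.2)
  f(x*)   = 92.8

x* = (-1.6, 3.2), lambda* = (21.2)


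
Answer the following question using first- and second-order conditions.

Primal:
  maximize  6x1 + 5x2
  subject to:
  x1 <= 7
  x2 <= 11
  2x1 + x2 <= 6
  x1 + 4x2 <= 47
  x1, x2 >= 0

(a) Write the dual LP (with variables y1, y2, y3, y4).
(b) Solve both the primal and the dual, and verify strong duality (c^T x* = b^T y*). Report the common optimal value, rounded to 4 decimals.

The standard primal-dual pair for 'max c^T x s.t. A x <= b, x >= 0' is:
  Dual:  min b^T y  s.t.  A^T y >= c,  y >= 0.

So the dual LP is:
  minimize  7y1 + 11y2 + 6y3 + 47y4
  subject to:
    y1 + 2y3 + y4 >= 6
    y2 + y3 + 4y4 >= 5
    y1, y2, y3, y4 >= 0

Solving the primal: x* = (0, 6).
  primal value c^T x* = 30.
Solving the dual: y* = (0, 0, 5, 0).
  dual value b^T y* = 30.
Strong duality: c^T x* = b^T y*. Confirmed.

30


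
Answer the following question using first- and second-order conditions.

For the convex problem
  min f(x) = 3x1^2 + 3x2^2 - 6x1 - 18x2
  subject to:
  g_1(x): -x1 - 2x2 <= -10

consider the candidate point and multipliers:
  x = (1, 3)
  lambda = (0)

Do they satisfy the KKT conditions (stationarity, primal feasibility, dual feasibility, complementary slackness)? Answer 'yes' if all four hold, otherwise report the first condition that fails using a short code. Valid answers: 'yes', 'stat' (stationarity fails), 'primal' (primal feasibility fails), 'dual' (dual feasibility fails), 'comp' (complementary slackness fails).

Gradient of f: grad f(x) = Q x + c = (0, 0)
Constraint values g_i(x) = a_i^T x - b_i:
  g_1((1, 3)) = 3
Stationarity residual: grad f(x) + sum_i lambda_i a_i = (0, 0)
  -> stationarity OK
Primal feasibility (all g_i <= 0): FAILS
Dual feasibility (all lambda_i >= 0): OK
Complementary slackness (lambda_i * g_i(x) = 0 for all i): OK

Verdict: the first failing condition is primal_feasibility -> primal.

primal


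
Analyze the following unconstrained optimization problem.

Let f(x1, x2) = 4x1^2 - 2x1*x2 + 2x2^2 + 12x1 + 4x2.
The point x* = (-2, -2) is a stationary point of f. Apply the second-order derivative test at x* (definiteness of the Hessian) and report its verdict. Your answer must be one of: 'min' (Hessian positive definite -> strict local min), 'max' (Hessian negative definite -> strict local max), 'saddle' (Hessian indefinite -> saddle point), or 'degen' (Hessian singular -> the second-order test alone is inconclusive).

Compute the Hessian H = grad^2 f:
  H = [[8, -2], [-2, 4]]
Verify stationarity: grad f(x*) = H x* + g = (0, 0).
Eigenvalues of H: 3.1716, 8.8284.
Both eigenvalues > 0, so H is positive definite -> x* is a strict local min.

min


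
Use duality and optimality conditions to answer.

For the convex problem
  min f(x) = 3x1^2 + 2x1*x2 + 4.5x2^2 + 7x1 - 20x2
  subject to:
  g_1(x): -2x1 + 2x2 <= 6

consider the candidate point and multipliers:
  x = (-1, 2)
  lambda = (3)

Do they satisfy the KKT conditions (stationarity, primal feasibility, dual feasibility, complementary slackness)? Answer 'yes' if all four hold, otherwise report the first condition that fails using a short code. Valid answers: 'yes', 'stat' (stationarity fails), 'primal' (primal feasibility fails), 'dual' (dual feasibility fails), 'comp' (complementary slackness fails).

Gradient of f: grad f(x) = Q x + c = (5, -4)
Constraint values g_i(x) = a_i^T x - b_i:
  g_1((-1, 2)) = 0
Stationarity residual: grad f(x) + sum_i lambda_i a_i = (-1, 2)
  -> stationarity FAILS
Primal feasibility (all g_i <= 0): OK
Dual feasibility (all lambda_i >= 0): OK
Complementary slackness (lambda_i * g_i(x) = 0 for all i): OK

Verdict: the first failing condition is stationarity -> stat.

stat


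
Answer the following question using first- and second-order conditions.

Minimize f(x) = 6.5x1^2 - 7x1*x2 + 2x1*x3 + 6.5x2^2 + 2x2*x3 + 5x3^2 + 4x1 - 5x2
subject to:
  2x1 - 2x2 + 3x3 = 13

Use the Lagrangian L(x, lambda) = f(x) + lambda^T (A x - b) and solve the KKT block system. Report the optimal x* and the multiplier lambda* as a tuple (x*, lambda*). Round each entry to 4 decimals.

Form the Lagrangian:
  L(x, lambda) = (1/2) x^T Q x + c^T x + lambda^T (A x - b)
Stationarity (grad_x L = 0): Q x + c + A^T lambda = 0.
Primal feasibility: A x = b.

This gives the KKT block system:
  [ Q   A^T ] [ x     ]   [-c ]
  [ A    0  ] [ lambda ] = [ b ]

Solving the linear system:
  x*      = (-0.2787, -1.7774, 3.3342)
  lambda* = (-9.7433)
  f(x*)   = 67.2176

x* = (-0.2787, -1.7774, 3.3342), lambda* = (-9.7433)


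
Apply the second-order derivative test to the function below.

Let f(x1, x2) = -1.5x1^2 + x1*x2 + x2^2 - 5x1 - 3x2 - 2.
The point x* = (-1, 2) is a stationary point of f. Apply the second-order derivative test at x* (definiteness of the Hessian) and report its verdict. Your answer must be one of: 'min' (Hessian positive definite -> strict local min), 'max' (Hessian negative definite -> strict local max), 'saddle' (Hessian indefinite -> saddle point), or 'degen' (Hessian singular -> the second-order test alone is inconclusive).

Compute the Hessian H = grad^2 f:
  H = [[-3, 1], [1, 2]]
Verify stationarity: grad f(x*) = H x* + g = (0, 0).
Eigenvalues of H: -3.1926, 2.1926.
Eigenvalues have mixed signs, so H is indefinite -> x* is a saddle point.

saddle


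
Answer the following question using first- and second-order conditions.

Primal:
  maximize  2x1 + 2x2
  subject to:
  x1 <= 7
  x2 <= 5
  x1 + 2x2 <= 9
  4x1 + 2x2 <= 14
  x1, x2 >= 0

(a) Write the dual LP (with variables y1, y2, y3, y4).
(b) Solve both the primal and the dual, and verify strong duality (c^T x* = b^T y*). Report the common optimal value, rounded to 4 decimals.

The standard primal-dual pair for 'max c^T x s.t. A x <= b, x >= 0' is:
  Dual:  min b^T y  s.t.  A^T y >= c,  y >= 0.

So the dual LP is:
  minimize  7y1 + 5y2 + 9y3 + 14y4
  subject to:
    y1 + y3 + 4y4 >= 2
    y2 + 2y3 + 2y4 >= 2
    y1, y2, y3, y4 >= 0

Solving the primal: x* = (1.6667, 3.6667).
  primal value c^T x* = 10.6667.
Solving the dual: y* = (0, 0, 0.6667, 0.3333).
  dual value b^T y* = 10.6667.
Strong duality: c^T x* = b^T y*. Confirmed.

10.6667


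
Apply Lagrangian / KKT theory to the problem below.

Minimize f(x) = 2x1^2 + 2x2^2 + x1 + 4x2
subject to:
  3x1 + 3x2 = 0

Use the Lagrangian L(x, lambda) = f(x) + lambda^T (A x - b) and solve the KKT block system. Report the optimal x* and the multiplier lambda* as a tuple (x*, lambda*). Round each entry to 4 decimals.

Form the Lagrangian:
  L(x, lambda) = (1/2) x^T Q x + c^T x + lambda^T (A x - b)
Stationarity (grad_x L = 0): Q x + c + A^T lambda = 0.
Primal feasibility: A x = b.

This gives the KKT block system:
  [ Q   A^T ] [ x     ]   [-c ]
  [ A    0  ] [ lambda ] = [ b ]

Solving the linear system:
  x*      = (0.375, -0.375)
  lambda* = (-0.8333)
  f(x*)   = -0.5625

x* = (0.375, -0.375), lambda* = (-0.8333)


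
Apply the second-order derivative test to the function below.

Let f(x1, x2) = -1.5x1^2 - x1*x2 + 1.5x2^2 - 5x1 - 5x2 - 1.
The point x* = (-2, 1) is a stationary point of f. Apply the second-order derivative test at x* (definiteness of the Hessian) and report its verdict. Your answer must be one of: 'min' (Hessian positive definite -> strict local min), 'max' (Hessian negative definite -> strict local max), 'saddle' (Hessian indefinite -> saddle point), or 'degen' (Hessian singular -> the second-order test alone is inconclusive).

Compute the Hessian H = grad^2 f:
  H = [[-3, -1], [-1, 3]]
Verify stationarity: grad f(x*) = H x* + g = (0, 0).
Eigenvalues of H: -3.1623, 3.1623.
Eigenvalues have mixed signs, so H is indefinite -> x* is a saddle point.

saddle


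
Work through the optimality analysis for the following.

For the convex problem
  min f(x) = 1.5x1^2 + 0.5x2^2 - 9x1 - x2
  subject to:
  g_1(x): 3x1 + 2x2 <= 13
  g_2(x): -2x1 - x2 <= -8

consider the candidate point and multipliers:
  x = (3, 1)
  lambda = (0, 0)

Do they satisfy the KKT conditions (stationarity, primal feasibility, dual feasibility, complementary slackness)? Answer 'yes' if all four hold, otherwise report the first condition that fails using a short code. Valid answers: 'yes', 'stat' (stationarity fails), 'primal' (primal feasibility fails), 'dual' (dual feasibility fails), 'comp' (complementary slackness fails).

Gradient of f: grad f(x) = Q x + c = (0, 0)
Constraint values g_i(x) = a_i^T x - b_i:
  g_1((3, 1)) = -2
  g_2((3, 1)) = 1
Stationarity residual: grad f(x) + sum_i lambda_i a_i = (0, 0)
  -> stationarity OK
Primal feasibility (all g_i <= 0): FAILS
Dual feasibility (all lambda_i >= 0): OK
Complementary slackness (lambda_i * g_i(x) = 0 for all i): OK

Verdict: the first failing condition is primal_feasibility -> primal.

primal


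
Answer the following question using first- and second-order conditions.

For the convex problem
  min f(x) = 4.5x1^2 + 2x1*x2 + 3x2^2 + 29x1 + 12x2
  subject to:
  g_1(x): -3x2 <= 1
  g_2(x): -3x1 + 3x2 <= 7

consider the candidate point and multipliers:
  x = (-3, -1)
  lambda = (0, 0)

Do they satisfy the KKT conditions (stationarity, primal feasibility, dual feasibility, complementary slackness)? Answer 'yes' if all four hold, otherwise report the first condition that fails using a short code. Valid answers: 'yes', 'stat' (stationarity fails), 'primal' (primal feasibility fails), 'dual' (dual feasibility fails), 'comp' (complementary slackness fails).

Gradient of f: grad f(x) = Q x + c = (0, 0)
Constraint values g_i(x) = a_i^T x - b_i:
  g_1((-3, -1)) = 2
  g_2((-3, -1)) = -1
Stationarity residual: grad f(x) + sum_i lambda_i a_i = (0, 0)
  -> stationarity OK
Primal feasibility (all g_i <= 0): FAILS
Dual feasibility (all lambda_i >= 0): OK
Complementary slackness (lambda_i * g_i(x) = 0 for all i): OK

Verdict: the first failing condition is primal_feasibility -> primal.

primal


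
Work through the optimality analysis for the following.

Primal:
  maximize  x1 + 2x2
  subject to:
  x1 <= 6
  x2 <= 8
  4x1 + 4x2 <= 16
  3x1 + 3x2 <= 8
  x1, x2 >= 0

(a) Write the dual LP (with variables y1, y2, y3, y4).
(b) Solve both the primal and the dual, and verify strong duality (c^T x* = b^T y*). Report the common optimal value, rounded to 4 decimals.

The standard primal-dual pair for 'max c^T x s.t. A x <= b, x >= 0' is:
  Dual:  min b^T y  s.t.  A^T y >= c,  y >= 0.

So the dual LP is:
  minimize  6y1 + 8y2 + 16y3 + 8y4
  subject to:
    y1 + 4y3 + 3y4 >= 1
    y2 + 4y3 + 3y4 >= 2
    y1, y2, y3, y4 >= 0

Solving the primal: x* = (0, 2.6667).
  primal value c^T x* = 5.3333.
Solving the dual: y* = (0, 0, 0, 0.6667).
  dual value b^T y* = 5.3333.
Strong duality: c^T x* = b^T y*. Confirmed.

5.3333


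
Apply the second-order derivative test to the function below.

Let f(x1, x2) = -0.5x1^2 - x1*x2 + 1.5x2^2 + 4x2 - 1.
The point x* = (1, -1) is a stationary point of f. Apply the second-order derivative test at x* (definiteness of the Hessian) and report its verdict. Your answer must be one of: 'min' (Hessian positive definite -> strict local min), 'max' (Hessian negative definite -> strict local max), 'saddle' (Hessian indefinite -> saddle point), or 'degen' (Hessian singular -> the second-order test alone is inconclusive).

Compute the Hessian H = grad^2 f:
  H = [[-1, -1], [-1, 3]]
Verify stationarity: grad f(x*) = H x* + g = (0, 0).
Eigenvalues of H: -1.2361, 3.2361.
Eigenvalues have mixed signs, so H is indefinite -> x* is a saddle point.

saddle


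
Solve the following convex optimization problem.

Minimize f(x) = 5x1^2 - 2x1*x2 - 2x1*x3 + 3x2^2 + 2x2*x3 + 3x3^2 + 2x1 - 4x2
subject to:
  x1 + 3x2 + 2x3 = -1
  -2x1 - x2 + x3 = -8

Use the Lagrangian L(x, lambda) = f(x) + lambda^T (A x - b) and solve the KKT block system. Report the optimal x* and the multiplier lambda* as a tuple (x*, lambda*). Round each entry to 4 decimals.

Form the Lagrangian:
  L(x, lambda) = (1/2) x^T Q x + c^T x + lambda^T (A x - b)
Stationarity (grad_x L = 0): Q x + c + A^T lambda = 0.
Primal feasibility: A x = b.

This gives the KKT block system:
  [ Q   A^T ] [ x     ]   [-c ]
  [ A    0  ] [ lambda ] = [ b ]

Solving the linear system:
  x*      = (1.2222, 1.7778, -3.7778)
  lambda* = (4.9778, 11.6)
  f(x*)   = 46.5556

x* = (1.2222, 1.7778, -3.7778), lambda* = (4.9778, 11.6)


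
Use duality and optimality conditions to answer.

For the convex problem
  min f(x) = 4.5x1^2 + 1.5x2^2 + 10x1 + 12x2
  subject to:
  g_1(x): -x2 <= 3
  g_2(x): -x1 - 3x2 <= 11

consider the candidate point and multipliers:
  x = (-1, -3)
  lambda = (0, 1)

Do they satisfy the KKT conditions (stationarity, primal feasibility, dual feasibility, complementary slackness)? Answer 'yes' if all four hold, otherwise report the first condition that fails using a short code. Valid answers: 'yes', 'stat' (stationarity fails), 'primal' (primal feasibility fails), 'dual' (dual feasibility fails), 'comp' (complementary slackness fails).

Gradient of f: grad f(x) = Q x + c = (1, 3)
Constraint values g_i(x) = a_i^T x - b_i:
  g_1((-1, -3)) = 0
  g_2((-1, -3)) = -1
Stationarity residual: grad f(x) + sum_i lambda_i a_i = (0, 0)
  -> stationarity OK
Primal feasibility (all g_i <= 0): OK
Dual feasibility (all lambda_i >= 0): OK
Complementary slackness (lambda_i * g_i(x) = 0 for all i): FAILS

Verdict: the first failing condition is complementary_slackness -> comp.

comp


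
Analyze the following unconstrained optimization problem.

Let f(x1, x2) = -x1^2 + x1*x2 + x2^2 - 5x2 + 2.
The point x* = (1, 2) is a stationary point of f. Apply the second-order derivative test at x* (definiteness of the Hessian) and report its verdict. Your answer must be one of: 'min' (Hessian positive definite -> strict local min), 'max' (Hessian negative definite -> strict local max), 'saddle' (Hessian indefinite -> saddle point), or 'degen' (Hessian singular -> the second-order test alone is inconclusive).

Compute the Hessian H = grad^2 f:
  H = [[-2, 1], [1, 2]]
Verify stationarity: grad f(x*) = H x* + g = (0, 0).
Eigenvalues of H: -2.2361, 2.2361.
Eigenvalues have mixed signs, so H is indefinite -> x* is a saddle point.

saddle


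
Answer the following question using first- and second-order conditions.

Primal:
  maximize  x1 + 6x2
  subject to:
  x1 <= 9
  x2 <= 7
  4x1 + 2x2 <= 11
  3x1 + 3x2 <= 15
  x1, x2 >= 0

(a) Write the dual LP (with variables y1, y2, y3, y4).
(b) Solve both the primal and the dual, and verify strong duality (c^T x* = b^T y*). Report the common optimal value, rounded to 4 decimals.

The standard primal-dual pair for 'max c^T x s.t. A x <= b, x >= 0' is:
  Dual:  min b^T y  s.t.  A^T y >= c,  y >= 0.

So the dual LP is:
  minimize  9y1 + 7y2 + 11y3 + 15y4
  subject to:
    y1 + 4y3 + 3y4 >= 1
    y2 + 2y3 + 3y4 >= 6
    y1, y2, y3, y4 >= 0

Solving the primal: x* = (0, 5).
  primal value c^T x* = 30.
Solving the dual: y* = (0, 0, 0, 2).
  dual value b^T y* = 30.
Strong duality: c^T x* = b^T y*. Confirmed.

30


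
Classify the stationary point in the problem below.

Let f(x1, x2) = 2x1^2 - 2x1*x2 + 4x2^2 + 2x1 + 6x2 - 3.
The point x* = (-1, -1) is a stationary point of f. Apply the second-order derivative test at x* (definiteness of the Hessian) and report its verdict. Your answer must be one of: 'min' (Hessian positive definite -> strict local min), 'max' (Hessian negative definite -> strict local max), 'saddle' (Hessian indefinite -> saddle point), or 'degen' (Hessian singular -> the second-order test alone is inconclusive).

Compute the Hessian H = grad^2 f:
  H = [[4, -2], [-2, 8]]
Verify stationarity: grad f(x*) = H x* + g = (0, 0).
Eigenvalues of H: 3.1716, 8.8284.
Both eigenvalues > 0, so H is positive definite -> x* is a strict local min.

min


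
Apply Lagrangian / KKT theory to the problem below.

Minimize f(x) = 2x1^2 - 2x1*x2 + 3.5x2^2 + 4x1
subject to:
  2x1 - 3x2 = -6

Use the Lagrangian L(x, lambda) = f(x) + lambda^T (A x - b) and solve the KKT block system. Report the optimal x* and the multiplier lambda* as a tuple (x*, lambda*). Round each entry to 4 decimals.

Form the Lagrangian:
  L(x, lambda) = (1/2) x^T Q x + c^T x + lambda^T (A x - b)
Stationarity (grad_x L = 0): Q x + c + A^T lambda = 0.
Primal feasibility: A x = b.

This gives the KKT block system:
  [ Q   A^T ] [ x     ]   [-c ]
  [ A    0  ] [ lambda ] = [ b ]

Solving the linear system:
  x*      = (-2.1, 0.6)
  lambda* = (2.8)
  f(x*)   = 4.2

x* = (-2.1, 0.6), lambda* = (2.8)


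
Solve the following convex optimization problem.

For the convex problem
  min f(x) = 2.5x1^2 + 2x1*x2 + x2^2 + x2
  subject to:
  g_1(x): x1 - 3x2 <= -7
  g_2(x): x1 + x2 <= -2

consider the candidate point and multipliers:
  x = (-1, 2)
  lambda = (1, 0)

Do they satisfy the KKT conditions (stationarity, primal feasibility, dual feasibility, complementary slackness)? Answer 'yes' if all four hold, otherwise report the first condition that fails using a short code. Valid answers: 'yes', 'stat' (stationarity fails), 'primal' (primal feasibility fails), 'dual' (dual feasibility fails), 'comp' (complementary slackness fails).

Gradient of f: grad f(x) = Q x + c = (-1, 3)
Constraint values g_i(x) = a_i^T x - b_i:
  g_1((-1, 2)) = 0
  g_2((-1, 2)) = 3
Stationarity residual: grad f(x) + sum_i lambda_i a_i = (0, 0)
  -> stationarity OK
Primal feasibility (all g_i <= 0): FAILS
Dual feasibility (all lambda_i >= 0): OK
Complementary slackness (lambda_i * g_i(x) = 0 for all i): OK

Verdict: the first failing condition is primal_feasibility -> primal.

primal


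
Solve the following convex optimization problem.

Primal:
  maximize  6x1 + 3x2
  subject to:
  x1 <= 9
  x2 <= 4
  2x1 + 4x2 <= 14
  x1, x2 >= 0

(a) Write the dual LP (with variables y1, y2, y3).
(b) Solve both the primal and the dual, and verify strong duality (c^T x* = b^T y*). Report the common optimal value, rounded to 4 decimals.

The standard primal-dual pair for 'max c^T x s.t. A x <= b, x >= 0' is:
  Dual:  min b^T y  s.t.  A^T y >= c,  y >= 0.

So the dual LP is:
  minimize  9y1 + 4y2 + 14y3
  subject to:
    y1 + 2y3 >= 6
    y2 + 4y3 >= 3
    y1, y2, y3 >= 0

Solving the primal: x* = (7, 0).
  primal value c^T x* = 42.
Solving the dual: y* = (0, 0, 3).
  dual value b^T y* = 42.
Strong duality: c^T x* = b^T y*. Confirmed.

42


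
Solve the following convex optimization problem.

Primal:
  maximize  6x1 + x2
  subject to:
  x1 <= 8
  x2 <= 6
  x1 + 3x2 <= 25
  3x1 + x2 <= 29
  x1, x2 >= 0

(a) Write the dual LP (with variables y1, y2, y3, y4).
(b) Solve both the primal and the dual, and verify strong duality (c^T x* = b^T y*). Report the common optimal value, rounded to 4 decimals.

The standard primal-dual pair for 'max c^T x s.t. A x <= b, x >= 0' is:
  Dual:  min b^T y  s.t.  A^T y >= c,  y >= 0.

So the dual LP is:
  minimize  8y1 + 6y2 + 25y3 + 29y4
  subject to:
    y1 + y3 + 3y4 >= 6
    y2 + 3y3 + y4 >= 1
    y1, y2, y3, y4 >= 0

Solving the primal: x* = (8, 5).
  primal value c^T x* = 53.
Solving the dual: y* = (3, 0, 0, 1).
  dual value b^T y* = 53.
Strong duality: c^T x* = b^T y*. Confirmed.

53


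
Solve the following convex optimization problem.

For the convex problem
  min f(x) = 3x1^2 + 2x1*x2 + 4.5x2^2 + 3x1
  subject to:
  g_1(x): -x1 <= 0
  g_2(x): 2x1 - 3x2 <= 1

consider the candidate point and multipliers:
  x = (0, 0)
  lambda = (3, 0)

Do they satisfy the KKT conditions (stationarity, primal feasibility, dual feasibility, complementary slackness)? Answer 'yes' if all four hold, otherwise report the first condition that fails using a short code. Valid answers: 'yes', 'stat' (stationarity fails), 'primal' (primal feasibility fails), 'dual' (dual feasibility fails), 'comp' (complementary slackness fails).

Gradient of f: grad f(x) = Q x + c = (3, 0)
Constraint values g_i(x) = a_i^T x - b_i:
  g_1((0, 0)) = 0
  g_2((0, 0)) = -1
Stationarity residual: grad f(x) + sum_i lambda_i a_i = (0, 0)
  -> stationarity OK
Primal feasibility (all g_i <= 0): OK
Dual feasibility (all lambda_i >= 0): OK
Complementary slackness (lambda_i * g_i(x) = 0 for all i): OK

Verdict: yes, KKT holds.

yes


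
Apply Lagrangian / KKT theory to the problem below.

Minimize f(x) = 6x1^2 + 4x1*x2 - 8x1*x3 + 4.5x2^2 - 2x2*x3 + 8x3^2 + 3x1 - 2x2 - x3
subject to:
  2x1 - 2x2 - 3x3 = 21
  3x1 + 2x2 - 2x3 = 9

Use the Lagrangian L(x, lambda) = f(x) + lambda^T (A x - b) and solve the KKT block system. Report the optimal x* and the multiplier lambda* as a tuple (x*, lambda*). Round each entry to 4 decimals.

Form the Lagrangian:
  L(x, lambda) = (1/2) x^T Q x + c^T x + lambda^T (A x - b)
Stationarity (grad_x L = 0): Q x + c + A^T lambda = 0.
Primal feasibility: A x = b.

This gives the KKT block system:
  [ Q   A^T ] [ x     ]   [-c ]
  [ A    0  ] [ lambda ] = [ b ]

Solving the linear system:
  x*      = (3.8571, -3.4286, -2.1429)
  lambda* = (-14.4857, -7.9143)
  f(x*)   = 198

x* = (3.8571, -3.4286, -2.1429), lambda* = (-14.4857, -7.9143)


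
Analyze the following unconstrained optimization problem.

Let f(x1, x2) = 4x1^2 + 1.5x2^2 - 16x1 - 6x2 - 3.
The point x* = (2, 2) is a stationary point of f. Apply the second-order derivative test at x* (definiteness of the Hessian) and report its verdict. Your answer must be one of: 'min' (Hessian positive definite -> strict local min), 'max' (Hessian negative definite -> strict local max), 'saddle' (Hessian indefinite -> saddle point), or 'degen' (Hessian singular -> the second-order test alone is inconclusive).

Compute the Hessian H = grad^2 f:
  H = [[8, 0], [0, 3]]
Verify stationarity: grad f(x*) = H x* + g = (0, 0).
Eigenvalues of H: 3, 8.
Both eigenvalues > 0, so H is positive definite -> x* is a strict local min.

min


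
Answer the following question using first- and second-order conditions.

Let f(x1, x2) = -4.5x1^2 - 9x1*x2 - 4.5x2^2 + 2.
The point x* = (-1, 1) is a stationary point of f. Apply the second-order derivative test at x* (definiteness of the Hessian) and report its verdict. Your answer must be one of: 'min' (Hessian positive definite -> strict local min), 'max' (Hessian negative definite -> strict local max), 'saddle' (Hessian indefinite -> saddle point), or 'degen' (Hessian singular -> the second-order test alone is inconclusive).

Compute the Hessian H = grad^2 f:
  H = [[-9, -9], [-9, -9]]
Verify stationarity: grad f(x*) = H x* + g = (0, 0).
Eigenvalues of H: -18, 0.
H has a zero eigenvalue (singular; negative semidefinite but not definite), so H is neither positive definite, negative definite, nor indefinite. The second-order test alone is inconclusive -> degen.
(Indeed, f is constant along the null direction of H through x*, so x* is not a strict local extremum.)

degen


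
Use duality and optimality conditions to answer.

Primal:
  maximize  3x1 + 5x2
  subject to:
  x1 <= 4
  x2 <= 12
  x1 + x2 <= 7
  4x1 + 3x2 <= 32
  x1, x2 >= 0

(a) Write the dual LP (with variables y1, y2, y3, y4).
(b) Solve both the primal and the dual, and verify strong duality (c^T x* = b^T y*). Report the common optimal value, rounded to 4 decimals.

The standard primal-dual pair for 'max c^T x s.t. A x <= b, x >= 0' is:
  Dual:  min b^T y  s.t.  A^T y >= c,  y >= 0.

So the dual LP is:
  minimize  4y1 + 12y2 + 7y3 + 32y4
  subject to:
    y1 + y3 + 4y4 >= 3
    y2 + y3 + 3y4 >= 5
    y1, y2, y3, y4 >= 0

Solving the primal: x* = (0, 7).
  primal value c^T x* = 35.
Solving the dual: y* = (0, 0, 5, 0).
  dual value b^T y* = 35.
Strong duality: c^T x* = b^T y*. Confirmed.

35


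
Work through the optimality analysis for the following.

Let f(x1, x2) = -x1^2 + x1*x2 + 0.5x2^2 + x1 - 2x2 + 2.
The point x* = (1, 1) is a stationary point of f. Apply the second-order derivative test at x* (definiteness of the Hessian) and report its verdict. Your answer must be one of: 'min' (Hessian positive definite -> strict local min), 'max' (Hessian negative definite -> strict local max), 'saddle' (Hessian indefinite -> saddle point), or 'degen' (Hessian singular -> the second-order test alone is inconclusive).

Compute the Hessian H = grad^2 f:
  H = [[-2, 1], [1, 1]]
Verify stationarity: grad f(x*) = H x* + g = (0, 0).
Eigenvalues of H: -2.3028, 1.3028.
Eigenvalues have mixed signs, so H is indefinite -> x* is a saddle point.

saddle


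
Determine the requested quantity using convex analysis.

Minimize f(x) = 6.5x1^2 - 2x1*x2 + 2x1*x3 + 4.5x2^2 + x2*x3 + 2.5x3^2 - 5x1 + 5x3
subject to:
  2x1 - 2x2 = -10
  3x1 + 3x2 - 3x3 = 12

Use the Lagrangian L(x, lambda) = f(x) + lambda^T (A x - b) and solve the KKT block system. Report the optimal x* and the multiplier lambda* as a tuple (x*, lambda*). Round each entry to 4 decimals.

Form the Lagrangian:
  L(x, lambda) = (1/2) x^T Q x + c^T x + lambda^T (A x - b)
Stationarity (grad_x L = 0): Q x + c + A^T lambda = 0.
Primal feasibility: A x = b.

This gives the KKT block system:
  [ Q   A^T ] [ x     ]   [-c ]
  [ A    0  ] [ lambda ] = [ b ]

Solving the linear system:
  x*      = (-1.26, 3.74, -1.52)
  lambda* = (16.64, -0.46)
  f(x*)   = 85.31

x* = (-1.26, 3.74, -1.52), lambda* = (16.64, -0.46)


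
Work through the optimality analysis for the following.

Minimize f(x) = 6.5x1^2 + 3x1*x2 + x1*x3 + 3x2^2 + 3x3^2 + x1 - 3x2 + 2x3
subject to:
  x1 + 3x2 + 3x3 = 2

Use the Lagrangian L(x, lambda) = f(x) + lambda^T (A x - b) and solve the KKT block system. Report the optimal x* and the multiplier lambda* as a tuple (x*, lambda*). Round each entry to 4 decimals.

Form the Lagrangian:
  L(x, lambda) = (1/2) x^T Q x + c^T x + lambda^T (A x - b)
Stationarity (grad_x L = 0): Q x + c + A^T lambda = 0.
Primal feasibility: A x = b.

This gives the KKT block system:
  [ Q   A^T ] [ x     ]   [-c ]
  [ A    0  ] [ lambda ] = [ b ]

Solving the linear system:
  x*      = (-0.2286, 0.8262, -0.0833)
  lambda* = (-0.4238)
  f(x*)   = -1.0131

x* = (-0.2286, 0.8262, -0.0833), lambda* = (-0.4238)


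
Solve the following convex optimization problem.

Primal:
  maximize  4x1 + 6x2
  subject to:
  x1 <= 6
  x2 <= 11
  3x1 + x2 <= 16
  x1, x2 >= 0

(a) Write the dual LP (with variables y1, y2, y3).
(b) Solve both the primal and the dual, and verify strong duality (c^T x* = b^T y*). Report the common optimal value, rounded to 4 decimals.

The standard primal-dual pair for 'max c^T x s.t. A x <= b, x >= 0' is:
  Dual:  min b^T y  s.t.  A^T y >= c,  y >= 0.

So the dual LP is:
  minimize  6y1 + 11y2 + 16y3
  subject to:
    y1 + 3y3 >= 4
    y2 + y3 >= 6
    y1, y2, y3 >= 0

Solving the primal: x* = (1.6667, 11).
  primal value c^T x* = 72.6667.
Solving the dual: y* = (0, 4.6667, 1.3333).
  dual value b^T y* = 72.6667.
Strong duality: c^T x* = b^T y*. Confirmed.

72.6667


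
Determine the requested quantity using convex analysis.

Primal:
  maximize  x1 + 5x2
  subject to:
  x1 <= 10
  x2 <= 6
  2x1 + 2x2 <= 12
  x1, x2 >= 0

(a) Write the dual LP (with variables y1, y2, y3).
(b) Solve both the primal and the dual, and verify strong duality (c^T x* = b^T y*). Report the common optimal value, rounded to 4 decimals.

The standard primal-dual pair for 'max c^T x s.t. A x <= b, x >= 0' is:
  Dual:  min b^T y  s.t.  A^T y >= c,  y >= 0.

So the dual LP is:
  minimize  10y1 + 6y2 + 12y3
  subject to:
    y1 + 2y3 >= 1
    y2 + 2y3 >= 5
    y1, y2, y3 >= 0

Solving the primal: x* = (0, 6).
  primal value c^T x* = 30.
Solving the dual: y* = (0, 4, 0.5).
  dual value b^T y* = 30.
Strong duality: c^T x* = b^T y*. Confirmed.

30


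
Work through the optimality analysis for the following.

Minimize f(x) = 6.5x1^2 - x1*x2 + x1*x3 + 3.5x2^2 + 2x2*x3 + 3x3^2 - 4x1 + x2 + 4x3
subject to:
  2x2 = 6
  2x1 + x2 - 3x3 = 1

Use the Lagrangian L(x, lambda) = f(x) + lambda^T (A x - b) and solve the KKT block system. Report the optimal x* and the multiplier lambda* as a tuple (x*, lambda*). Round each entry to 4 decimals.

Form the Lagrangian:
  L(x, lambda) = (1/2) x^T Q x + c^T x + lambda^T (A x - b)
Stationarity (grad_x L = 0): Q x + c + A^T lambda = 0.
Primal feasibility: A x = b.

This gives the KKT block system:
  [ Q   A^T ] [ x     ]   [-c ]
  [ A    0  ] [ lambda ] = [ b ]

Solving the linear system:
  x*      = (-0.1765, 3, 0.549)
  lambda* = (-13.8235, 4.3725)
  f(x*)   = 42.2353

x* = (-0.1765, 3, 0.549), lambda* = (-13.8235, 4.3725)
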